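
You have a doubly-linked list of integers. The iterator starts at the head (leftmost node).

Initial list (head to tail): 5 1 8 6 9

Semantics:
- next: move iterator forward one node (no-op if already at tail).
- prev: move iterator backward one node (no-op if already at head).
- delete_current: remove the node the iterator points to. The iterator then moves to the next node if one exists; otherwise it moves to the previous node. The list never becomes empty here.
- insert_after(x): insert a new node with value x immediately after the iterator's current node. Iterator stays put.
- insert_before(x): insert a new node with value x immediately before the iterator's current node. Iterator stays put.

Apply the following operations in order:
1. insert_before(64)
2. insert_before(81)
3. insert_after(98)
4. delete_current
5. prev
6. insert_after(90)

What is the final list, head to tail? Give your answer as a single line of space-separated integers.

Answer: 64 81 90 98 1 8 6 9

Derivation:
After 1 (insert_before(64)): list=[64, 5, 1, 8, 6, 9] cursor@5
After 2 (insert_before(81)): list=[64, 81, 5, 1, 8, 6, 9] cursor@5
After 3 (insert_after(98)): list=[64, 81, 5, 98, 1, 8, 6, 9] cursor@5
After 4 (delete_current): list=[64, 81, 98, 1, 8, 6, 9] cursor@98
After 5 (prev): list=[64, 81, 98, 1, 8, 6, 9] cursor@81
After 6 (insert_after(90)): list=[64, 81, 90, 98, 1, 8, 6, 9] cursor@81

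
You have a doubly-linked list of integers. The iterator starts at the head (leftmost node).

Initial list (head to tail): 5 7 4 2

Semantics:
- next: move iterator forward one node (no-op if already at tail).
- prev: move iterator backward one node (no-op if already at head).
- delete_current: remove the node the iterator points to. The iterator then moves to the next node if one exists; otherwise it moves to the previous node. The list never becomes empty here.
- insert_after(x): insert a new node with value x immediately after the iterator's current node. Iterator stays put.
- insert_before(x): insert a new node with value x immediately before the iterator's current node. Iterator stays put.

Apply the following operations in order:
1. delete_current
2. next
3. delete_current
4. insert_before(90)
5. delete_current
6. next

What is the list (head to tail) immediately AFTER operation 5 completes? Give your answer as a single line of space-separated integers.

After 1 (delete_current): list=[7, 4, 2] cursor@7
After 2 (next): list=[7, 4, 2] cursor@4
After 3 (delete_current): list=[7, 2] cursor@2
After 4 (insert_before(90)): list=[7, 90, 2] cursor@2
After 5 (delete_current): list=[7, 90] cursor@90

Answer: 7 90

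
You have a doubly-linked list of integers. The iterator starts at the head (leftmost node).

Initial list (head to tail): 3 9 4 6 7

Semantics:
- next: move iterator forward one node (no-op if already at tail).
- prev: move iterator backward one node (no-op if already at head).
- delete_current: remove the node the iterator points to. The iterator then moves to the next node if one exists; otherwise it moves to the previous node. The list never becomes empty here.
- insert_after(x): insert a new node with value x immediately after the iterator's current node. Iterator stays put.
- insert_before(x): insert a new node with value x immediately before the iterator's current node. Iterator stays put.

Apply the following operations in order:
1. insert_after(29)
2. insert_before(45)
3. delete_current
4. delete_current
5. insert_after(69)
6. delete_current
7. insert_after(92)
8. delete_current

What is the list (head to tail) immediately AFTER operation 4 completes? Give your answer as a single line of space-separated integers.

Answer: 45 9 4 6 7

Derivation:
After 1 (insert_after(29)): list=[3, 29, 9, 4, 6, 7] cursor@3
After 2 (insert_before(45)): list=[45, 3, 29, 9, 4, 6, 7] cursor@3
After 3 (delete_current): list=[45, 29, 9, 4, 6, 7] cursor@29
After 4 (delete_current): list=[45, 9, 4, 6, 7] cursor@9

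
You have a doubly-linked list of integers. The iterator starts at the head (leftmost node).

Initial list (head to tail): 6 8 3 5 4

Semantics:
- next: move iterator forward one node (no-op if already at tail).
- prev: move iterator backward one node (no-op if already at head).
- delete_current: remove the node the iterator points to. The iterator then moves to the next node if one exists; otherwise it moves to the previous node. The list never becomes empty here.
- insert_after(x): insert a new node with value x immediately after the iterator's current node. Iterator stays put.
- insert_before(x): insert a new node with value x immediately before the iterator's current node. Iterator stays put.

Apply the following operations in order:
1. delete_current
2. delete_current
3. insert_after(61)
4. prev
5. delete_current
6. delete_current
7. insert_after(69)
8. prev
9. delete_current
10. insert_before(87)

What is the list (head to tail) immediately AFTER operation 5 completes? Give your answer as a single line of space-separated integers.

After 1 (delete_current): list=[8, 3, 5, 4] cursor@8
After 2 (delete_current): list=[3, 5, 4] cursor@3
After 3 (insert_after(61)): list=[3, 61, 5, 4] cursor@3
After 4 (prev): list=[3, 61, 5, 4] cursor@3
After 5 (delete_current): list=[61, 5, 4] cursor@61

Answer: 61 5 4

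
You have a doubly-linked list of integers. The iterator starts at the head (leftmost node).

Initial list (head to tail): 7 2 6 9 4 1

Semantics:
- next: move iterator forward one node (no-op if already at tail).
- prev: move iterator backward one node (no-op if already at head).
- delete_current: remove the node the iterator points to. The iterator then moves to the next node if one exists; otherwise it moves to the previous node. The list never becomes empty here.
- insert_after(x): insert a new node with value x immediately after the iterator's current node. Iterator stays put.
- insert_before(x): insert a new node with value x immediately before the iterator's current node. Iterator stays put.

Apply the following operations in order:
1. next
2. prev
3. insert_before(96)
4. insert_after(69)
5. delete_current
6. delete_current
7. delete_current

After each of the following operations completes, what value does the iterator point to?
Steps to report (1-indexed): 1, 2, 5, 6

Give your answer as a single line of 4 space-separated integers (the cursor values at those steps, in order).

After 1 (next): list=[7, 2, 6, 9, 4, 1] cursor@2
After 2 (prev): list=[7, 2, 6, 9, 4, 1] cursor@7
After 3 (insert_before(96)): list=[96, 7, 2, 6, 9, 4, 1] cursor@7
After 4 (insert_after(69)): list=[96, 7, 69, 2, 6, 9, 4, 1] cursor@7
After 5 (delete_current): list=[96, 69, 2, 6, 9, 4, 1] cursor@69
After 6 (delete_current): list=[96, 2, 6, 9, 4, 1] cursor@2
After 7 (delete_current): list=[96, 6, 9, 4, 1] cursor@6

Answer: 2 7 69 2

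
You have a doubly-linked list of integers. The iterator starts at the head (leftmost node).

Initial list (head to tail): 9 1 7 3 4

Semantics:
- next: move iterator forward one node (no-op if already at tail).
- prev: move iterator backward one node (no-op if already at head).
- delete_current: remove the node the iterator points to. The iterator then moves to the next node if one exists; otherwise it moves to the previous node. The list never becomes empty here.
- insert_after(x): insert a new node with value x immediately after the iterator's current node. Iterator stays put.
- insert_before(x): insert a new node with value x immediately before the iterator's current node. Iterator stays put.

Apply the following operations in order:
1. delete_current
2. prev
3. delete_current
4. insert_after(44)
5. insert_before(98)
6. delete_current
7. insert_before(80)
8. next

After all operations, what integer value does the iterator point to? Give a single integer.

After 1 (delete_current): list=[1, 7, 3, 4] cursor@1
After 2 (prev): list=[1, 7, 3, 4] cursor@1
After 3 (delete_current): list=[7, 3, 4] cursor@7
After 4 (insert_after(44)): list=[7, 44, 3, 4] cursor@7
After 5 (insert_before(98)): list=[98, 7, 44, 3, 4] cursor@7
After 6 (delete_current): list=[98, 44, 3, 4] cursor@44
After 7 (insert_before(80)): list=[98, 80, 44, 3, 4] cursor@44
After 8 (next): list=[98, 80, 44, 3, 4] cursor@3

Answer: 3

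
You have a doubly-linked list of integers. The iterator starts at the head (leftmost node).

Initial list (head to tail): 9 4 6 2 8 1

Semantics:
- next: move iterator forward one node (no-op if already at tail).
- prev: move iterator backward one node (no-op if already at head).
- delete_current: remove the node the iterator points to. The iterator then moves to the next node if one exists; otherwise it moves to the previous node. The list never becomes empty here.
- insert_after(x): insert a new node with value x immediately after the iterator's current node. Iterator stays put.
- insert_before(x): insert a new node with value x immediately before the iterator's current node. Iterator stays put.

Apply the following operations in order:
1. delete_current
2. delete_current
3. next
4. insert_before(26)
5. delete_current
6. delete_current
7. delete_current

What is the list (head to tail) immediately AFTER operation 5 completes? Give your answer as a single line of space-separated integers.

Answer: 6 26 8 1

Derivation:
After 1 (delete_current): list=[4, 6, 2, 8, 1] cursor@4
After 2 (delete_current): list=[6, 2, 8, 1] cursor@6
After 3 (next): list=[6, 2, 8, 1] cursor@2
After 4 (insert_before(26)): list=[6, 26, 2, 8, 1] cursor@2
After 5 (delete_current): list=[6, 26, 8, 1] cursor@8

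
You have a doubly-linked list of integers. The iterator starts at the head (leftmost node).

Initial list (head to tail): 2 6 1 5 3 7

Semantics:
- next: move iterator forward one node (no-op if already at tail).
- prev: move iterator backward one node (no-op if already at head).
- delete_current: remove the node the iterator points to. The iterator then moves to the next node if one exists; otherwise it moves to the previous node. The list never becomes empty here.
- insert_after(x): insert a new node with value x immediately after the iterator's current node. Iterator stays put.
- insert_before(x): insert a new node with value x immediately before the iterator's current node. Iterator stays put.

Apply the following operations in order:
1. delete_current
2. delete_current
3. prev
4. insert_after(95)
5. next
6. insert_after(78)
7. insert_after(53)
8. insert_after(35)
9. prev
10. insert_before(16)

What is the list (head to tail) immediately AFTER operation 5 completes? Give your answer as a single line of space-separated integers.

Answer: 1 95 5 3 7

Derivation:
After 1 (delete_current): list=[6, 1, 5, 3, 7] cursor@6
After 2 (delete_current): list=[1, 5, 3, 7] cursor@1
After 3 (prev): list=[1, 5, 3, 7] cursor@1
After 4 (insert_after(95)): list=[1, 95, 5, 3, 7] cursor@1
After 5 (next): list=[1, 95, 5, 3, 7] cursor@95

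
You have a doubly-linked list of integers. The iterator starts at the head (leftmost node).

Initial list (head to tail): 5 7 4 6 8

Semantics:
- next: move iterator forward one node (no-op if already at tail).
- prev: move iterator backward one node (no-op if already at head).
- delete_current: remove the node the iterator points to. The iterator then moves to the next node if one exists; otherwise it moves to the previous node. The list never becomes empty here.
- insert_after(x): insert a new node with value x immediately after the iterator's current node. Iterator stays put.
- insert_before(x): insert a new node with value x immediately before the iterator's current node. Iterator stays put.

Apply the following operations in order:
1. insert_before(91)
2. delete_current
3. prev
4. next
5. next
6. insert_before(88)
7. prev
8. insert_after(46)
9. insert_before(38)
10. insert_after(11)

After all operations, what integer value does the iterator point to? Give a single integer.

After 1 (insert_before(91)): list=[91, 5, 7, 4, 6, 8] cursor@5
After 2 (delete_current): list=[91, 7, 4, 6, 8] cursor@7
After 3 (prev): list=[91, 7, 4, 6, 8] cursor@91
After 4 (next): list=[91, 7, 4, 6, 8] cursor@7
After 5 (next): list=[91, 7, 4, 6, 8] cursor@4
After 6 (insert_before(88)): list=[91, 7, 88, 4, 6, 8] cursor@4
After 7 (prev): list=[91, 7, 88, 4, 6, 8] cursor@88
After 8 (insert_after(46)): list=[91, 7, 88, 46, 4, 6, 8] cursor@88
After 9 (insert_before(38)): list=[91, 7, 38, 88, 46, 4, 6, 8] cursor@88
After 10 (insert_after(11)): list=[91, 7, 38, 88, 11, 46, 4, 6, 8] cursor@88

Answer: 88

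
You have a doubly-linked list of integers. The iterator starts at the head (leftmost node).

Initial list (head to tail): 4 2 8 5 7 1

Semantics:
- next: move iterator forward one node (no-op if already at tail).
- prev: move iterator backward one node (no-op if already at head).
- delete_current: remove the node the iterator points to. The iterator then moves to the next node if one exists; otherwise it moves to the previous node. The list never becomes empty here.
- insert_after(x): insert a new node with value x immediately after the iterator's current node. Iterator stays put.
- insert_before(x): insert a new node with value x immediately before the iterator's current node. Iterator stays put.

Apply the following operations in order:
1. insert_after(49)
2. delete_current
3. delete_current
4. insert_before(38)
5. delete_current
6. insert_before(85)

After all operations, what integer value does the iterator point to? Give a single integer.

Answer: 8

Derivation:
After 1 (insert_after(49)): list=[4, 49, 2, 8, 5, 7, 1] cursor@4
After 2 (delete_current): list=[49, 2, 8, 5, 7, 1] cursor@49
After 3 (delete_current): list=[2, 8, 5, 7, 1] cursor@2
After 4 (insert_before(38)): list=[38, 2, 8, 5, 7, 1] cursor@2
After 5 (delete_current): list=[38, 8, 5, 7, 1] cursor@8
After 6 (insert_before(85)): list=[38, 85, 8, 5, 7, 1] cursor@8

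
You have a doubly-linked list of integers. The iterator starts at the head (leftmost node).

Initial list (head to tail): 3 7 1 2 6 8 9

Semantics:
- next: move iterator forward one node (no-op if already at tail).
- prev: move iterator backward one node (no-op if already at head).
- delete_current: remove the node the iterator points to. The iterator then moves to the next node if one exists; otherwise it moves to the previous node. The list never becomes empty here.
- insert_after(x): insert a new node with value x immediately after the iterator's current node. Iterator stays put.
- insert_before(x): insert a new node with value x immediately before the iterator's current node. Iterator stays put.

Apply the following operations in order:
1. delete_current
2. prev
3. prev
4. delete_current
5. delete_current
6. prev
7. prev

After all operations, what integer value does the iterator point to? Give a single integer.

Answer: 2

Derivation:
After 1 (delete_current): list=[7, 1, 2, 6, 8, 9] cursor@7
After 2 (prev): list=[7, 1, 2, 6, 8, 9] cursor@7
After 3 (prev): list=[7, 1, 2, 6, 8, 9] cursor@7
After 4 (delete_current): list=[1, 2, 6, 8, 9] cursor@1
After 5 (delete_current): list=[2, 6, 8, 9] cursor@2
After 6 (prev): list=[2, 6, 8, 9] cursor@2
After 7 (prev): list=[2, 6, 8, 9] cursor@2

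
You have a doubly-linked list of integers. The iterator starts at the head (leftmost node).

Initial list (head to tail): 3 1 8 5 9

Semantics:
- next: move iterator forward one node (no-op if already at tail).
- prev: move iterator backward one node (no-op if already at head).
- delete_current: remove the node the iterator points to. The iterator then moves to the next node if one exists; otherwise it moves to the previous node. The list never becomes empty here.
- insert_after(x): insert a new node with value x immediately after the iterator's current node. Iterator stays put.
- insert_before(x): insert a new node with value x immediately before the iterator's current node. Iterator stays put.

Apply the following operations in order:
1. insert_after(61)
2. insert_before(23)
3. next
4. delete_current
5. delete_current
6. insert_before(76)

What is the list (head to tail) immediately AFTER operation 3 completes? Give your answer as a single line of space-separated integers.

Answer: 23 3 61 1 8 5 9

Derivation:
After 1 (insert_after(61)): list=[3, 61, 1, 8, 5, 9] cursor@3
After 2 (insert_before(23)): list=[23, 3, 61, 1, 8, 5, 9] cursor@3
After 3 (next): list=[23, 3, 61, 1, 8, 5, 9] cursor@61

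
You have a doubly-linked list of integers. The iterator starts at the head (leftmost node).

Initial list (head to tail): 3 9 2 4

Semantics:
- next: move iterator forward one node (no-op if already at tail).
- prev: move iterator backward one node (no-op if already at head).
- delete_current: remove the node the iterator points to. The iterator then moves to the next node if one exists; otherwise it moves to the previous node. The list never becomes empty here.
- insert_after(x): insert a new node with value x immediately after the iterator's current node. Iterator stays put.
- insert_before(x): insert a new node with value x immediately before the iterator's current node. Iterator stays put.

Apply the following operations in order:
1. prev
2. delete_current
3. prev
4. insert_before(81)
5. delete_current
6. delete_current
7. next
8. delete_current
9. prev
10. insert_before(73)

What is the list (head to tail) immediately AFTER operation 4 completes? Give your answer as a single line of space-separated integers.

After 1 (prev): list=[3, 9, 2, 4] cursor@3
After 2 (delete_current): list=[9, 2, 4] cursor@9
After 3 (prev): list=[9, 2, 4] cursor@9
After 4 (insert_before(81)): list=[81, 9, 2, 4] cursor@9

Answer: 81 9 2 4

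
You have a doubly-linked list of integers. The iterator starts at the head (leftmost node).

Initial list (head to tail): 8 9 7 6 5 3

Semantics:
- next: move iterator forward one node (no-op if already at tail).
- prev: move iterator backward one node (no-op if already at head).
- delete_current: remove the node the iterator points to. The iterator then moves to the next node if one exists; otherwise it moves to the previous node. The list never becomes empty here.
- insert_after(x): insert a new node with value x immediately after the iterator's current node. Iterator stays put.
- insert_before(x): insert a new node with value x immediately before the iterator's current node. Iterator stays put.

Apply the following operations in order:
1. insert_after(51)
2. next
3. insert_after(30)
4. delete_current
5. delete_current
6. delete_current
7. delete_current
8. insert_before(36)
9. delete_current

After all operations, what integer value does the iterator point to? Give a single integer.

After 1 (insert_after(51)): list=[8, 51, 9, 7, 6, 5, 3] cursor@8
After 2 (next): list=[8, 51, 9, 7, 6, 5, 3] cursor@51
After 3 (insert_after(30)): list=[8, 51, 30, 9, 7, 6, 5, 3] cursor@51
After 4 (delete_current): list=[8, 30, 9, 7, 6, 5, 3] cursor@30
After 5 (delete_current): list=[8, 9, 7, 6, 5, 3] cursor@9
After 6 (delete_current): list=[8, 7, 6, 5, 3] cursor@7
After 7 (delete_current): list=[8, 6, 5, 3] cursor@6
After 8 (insert_before(36)): list=[8, 36, 6, 5, 3] cursor@6
After 9 (delete_current): list=[8, 36, 5, 3] cursor@5

Answer: 5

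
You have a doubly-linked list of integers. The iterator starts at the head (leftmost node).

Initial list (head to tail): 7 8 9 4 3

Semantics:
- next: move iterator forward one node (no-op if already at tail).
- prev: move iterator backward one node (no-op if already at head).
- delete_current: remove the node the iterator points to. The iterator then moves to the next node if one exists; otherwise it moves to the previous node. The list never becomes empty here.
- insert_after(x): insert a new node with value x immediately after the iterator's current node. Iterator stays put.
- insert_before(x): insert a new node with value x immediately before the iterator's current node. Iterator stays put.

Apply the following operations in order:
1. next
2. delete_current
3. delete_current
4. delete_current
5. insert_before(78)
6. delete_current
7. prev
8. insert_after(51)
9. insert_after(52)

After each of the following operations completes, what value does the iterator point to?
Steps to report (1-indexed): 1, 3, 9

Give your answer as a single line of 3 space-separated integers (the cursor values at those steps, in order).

After 1 (next): list=[7, 8, 9, 4, 3] cursor@8
After 2 (delete_current): list=[7, 9, 4, 3] cursor@9
After 3 (delete_current): list=[7, 4, 3] cursor@4
After 4 (delete_current): list=[7, 3] cursor@3
After 5 (insert_before(78)): list=[7, 78, 3] cursor@3
After 6 (delete_current): list=[7, 78] cursor@78
After 7 (prev): list=[7, 78] cursor@7
After 8 (insert_after(51)): list=[7, 51, 78] cursor@7
After 9 (insert_after(52)): list=[7, 52, 51, 78] cursor@7

Answer: 8 4 7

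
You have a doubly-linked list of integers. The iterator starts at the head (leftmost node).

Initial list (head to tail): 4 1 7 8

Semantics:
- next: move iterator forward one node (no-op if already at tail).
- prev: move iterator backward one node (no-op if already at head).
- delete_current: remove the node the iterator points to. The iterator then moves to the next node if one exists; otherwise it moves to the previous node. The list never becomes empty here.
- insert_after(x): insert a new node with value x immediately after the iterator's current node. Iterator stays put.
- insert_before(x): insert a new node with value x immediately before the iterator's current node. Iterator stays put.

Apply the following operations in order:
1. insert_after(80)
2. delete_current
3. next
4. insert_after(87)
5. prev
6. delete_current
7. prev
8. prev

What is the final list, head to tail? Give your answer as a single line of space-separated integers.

Answer: 1 87 7 8

Derivation:
After 1 (insert_after(80)): list=[4, 80, 1, 7, 8] cursor@4
After 2 (delete_current): list=[80, 1, 7, 8] cursor@80
After 3 (next): list=[80, 1, 7, 8] cursor@1
After 4 (insert_after(87)): list=[80, 1, 87, 7, 8] cursor@1
After 5 (prev): list=[80, 1, 87, 7, 8] cursor@80
After 6 (delete_current): list=[1, 87, 7, 8] cursor@1
After 7 (prev): list=[1, 87, 7, 8] cursor@1
After 8 (prev): list=[1, 87, 7, 8] cursor@1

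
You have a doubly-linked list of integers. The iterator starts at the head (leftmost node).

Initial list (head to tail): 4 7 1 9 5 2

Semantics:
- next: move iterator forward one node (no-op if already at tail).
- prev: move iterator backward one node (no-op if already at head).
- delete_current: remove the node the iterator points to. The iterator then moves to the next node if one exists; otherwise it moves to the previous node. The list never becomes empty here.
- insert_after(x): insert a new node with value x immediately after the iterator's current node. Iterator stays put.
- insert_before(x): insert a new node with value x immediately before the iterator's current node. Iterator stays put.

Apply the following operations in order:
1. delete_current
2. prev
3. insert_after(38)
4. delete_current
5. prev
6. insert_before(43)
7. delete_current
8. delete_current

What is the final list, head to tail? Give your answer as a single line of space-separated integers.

Answer: 43 9 5 2

Derivation:
After 1 (delete_current): list=[7, 1, 9, 5, 2] cursor@7
After 2 (prev): list=[7, 1, 9, 5, 2] cursor@7
After 3 (insert_after(38)): list=[7, 38, 1, 9, 5, 2] cursor@7
After 4 (delete_current): list=[38, 1, 9, 5, 2] cursor@38
After 5 (prev): list=[38, 1, 9, 5, 2] cursor@38
After 6 (insert_before(43)): list=[43, 38, 1, 9, 5, 2] cursor@38
After 7 (delete_current): list=[43, 1, 9, 5, 2] cursor@1
After 8 (delete_current): list=[43, 9, 5, 2] cursor@9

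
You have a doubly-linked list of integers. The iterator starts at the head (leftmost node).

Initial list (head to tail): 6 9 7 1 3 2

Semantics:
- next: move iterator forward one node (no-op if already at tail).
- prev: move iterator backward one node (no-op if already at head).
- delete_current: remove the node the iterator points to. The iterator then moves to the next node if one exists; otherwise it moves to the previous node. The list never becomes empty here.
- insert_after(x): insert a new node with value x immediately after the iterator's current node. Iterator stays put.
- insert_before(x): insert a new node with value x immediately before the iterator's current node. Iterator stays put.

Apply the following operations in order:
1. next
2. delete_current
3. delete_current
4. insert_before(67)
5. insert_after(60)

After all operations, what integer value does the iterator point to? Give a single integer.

Answer: 1

Derivation:
After 1 (next): list=[6, 9, 7, 1, 3, 2] cursor@9
After 2 (delete_current): list=[6, 7, 1, 3, 2] cursor@7
After 3 (delete_current): list=[6, 1, 3, 2] cursor@1
After 4 (insert_before(67)): list=[6, 67, 1, 3, 2] cursor@1
After 5 (insert_after(60)): list=[6, 67, 1, 60, 3, 2] cursor@1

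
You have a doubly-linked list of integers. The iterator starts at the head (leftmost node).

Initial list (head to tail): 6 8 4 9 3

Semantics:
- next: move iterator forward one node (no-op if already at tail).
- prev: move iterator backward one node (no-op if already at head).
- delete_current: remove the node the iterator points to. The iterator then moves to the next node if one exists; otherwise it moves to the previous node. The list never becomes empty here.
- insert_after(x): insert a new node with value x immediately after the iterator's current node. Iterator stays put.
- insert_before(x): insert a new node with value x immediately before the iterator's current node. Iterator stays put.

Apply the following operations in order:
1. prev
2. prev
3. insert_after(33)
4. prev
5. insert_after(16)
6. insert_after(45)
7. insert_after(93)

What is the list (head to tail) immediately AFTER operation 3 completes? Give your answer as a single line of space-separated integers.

Answer: 6 33 8 4 9 3

Derivation:
After 1 (prev): list=[6, 8, 4, 9, 3] cursor@6
After 2 (prev): list=[6, 8, 4, 9, 3] cursor@6
After 3 (insert_after(33)): list=[6, 33, 8, 4, 9, 3] cursor@6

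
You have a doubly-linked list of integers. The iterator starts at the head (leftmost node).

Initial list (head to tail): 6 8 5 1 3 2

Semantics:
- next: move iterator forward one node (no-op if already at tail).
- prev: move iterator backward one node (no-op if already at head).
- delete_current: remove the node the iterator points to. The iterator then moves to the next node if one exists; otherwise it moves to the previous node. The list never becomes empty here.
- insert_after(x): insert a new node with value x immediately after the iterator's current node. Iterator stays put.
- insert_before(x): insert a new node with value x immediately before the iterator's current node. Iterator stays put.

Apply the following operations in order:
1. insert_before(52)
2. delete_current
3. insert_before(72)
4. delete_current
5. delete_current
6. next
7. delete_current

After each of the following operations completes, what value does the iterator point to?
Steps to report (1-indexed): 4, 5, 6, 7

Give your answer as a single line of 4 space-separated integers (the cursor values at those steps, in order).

Answer: 5 1 3 2

Derivation:
After 1 (insert_before(52)): list=[52, 6, 8, 5, 1, 3, 2] cursor@6
After 2 (delete_current): list=[52, 8, 5, 1, 3, 2] cursor@8
After 3 (insert_before(72)): list=[52, 72, 8, 5, 1, 3, 2] cursor@8
After 4 (delete_current): list=[52, 72, 5, 1, 3, 2] cursor@5
After 5 (delete_current): list=[52, 72, 1, 3, 2] cursor@1
After 6 (next): list=[52, 72, 1, 3, 2] cursor@3
After 7 (delete_current): list=[52, 72, 1, 2] cursor@2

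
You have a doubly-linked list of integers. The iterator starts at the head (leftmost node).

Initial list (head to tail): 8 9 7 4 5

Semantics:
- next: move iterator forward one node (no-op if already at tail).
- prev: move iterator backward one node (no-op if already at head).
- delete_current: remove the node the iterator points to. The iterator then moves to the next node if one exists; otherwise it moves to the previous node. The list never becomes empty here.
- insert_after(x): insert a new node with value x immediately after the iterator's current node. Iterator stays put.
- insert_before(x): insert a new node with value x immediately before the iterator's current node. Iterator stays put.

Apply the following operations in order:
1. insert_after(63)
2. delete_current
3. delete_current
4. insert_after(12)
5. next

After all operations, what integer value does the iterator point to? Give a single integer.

Answer: 12

Derivation:
After 1 (insert_after(63)): list=[8, 63, 9, 7, 4, 5] cursor@8
After 2 (delete_current): list=[63, 9, 7, 4, 5] cursor@63
After 3 (delete_current): list=[9, 7, 4, 5] cursor@9
After 4 (insert_after(12)): list=[9, 12, 7, 4, 5] cursor@9
After 5 (next): list=[9, 12, 7, 4, 5] cursor@12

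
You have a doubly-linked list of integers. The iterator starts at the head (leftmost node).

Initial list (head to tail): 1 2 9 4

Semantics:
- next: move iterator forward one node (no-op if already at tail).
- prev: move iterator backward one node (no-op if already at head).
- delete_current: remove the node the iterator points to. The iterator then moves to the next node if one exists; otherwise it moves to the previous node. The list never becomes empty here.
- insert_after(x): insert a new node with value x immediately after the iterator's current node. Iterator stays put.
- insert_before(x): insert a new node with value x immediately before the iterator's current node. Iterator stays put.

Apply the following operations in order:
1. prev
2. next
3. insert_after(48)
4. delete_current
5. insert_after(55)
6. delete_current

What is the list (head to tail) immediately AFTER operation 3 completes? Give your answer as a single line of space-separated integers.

Answer: 1 2 48 9 4

Derivation:
After 1 (prev): list=[1, 2, 9, 4] cursor@1
After 2 (next): list=[1, 2, 9, 4] cursor@2
After 3 (insert_after(48)): list=[1, 2, 48, 9, 4] cursor@2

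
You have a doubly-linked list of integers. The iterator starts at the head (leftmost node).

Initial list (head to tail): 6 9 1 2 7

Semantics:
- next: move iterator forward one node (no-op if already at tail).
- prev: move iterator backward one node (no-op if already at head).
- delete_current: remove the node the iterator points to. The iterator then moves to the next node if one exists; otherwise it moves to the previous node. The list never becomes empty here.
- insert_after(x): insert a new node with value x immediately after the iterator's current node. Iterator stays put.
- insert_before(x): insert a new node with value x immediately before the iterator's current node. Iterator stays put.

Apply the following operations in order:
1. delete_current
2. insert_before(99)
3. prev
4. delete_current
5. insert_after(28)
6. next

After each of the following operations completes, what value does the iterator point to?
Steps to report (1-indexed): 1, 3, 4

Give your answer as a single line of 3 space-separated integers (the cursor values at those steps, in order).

Answer: 9 99 9

Derivation:
After 1 (delete_current): list=[9, 1, 2, 7] cursor@9
After 2 (insert_before(99)): list=[99, 9, 1, 2, 7] cursor@9
After 3 (prev): list=[99, 9, 1, 2, 7] cursor@99
After 4 (delete_current): list=[9, 1, 2, 7] cursor@9
After 5 (insert_after(28)): list=[9, 28, 1, 2, 7] cursor@9
After 6 (next): list=[9, 28, 1, 2, 7] cursor@28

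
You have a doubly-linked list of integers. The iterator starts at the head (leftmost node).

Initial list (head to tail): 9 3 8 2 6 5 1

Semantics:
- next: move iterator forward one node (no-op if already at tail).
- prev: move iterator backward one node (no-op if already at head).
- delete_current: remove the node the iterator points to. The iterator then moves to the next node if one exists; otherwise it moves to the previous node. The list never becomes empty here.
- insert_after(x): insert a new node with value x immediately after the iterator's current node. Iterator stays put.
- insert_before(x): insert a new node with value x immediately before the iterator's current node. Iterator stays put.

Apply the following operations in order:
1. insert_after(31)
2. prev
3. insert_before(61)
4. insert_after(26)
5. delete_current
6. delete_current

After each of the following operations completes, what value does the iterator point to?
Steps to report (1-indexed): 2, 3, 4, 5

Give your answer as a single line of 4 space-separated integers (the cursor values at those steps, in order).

After 1 (insert_after(31)): list=[9, 31, 3, 8, 2, 6, 5, 1] cursor@9
After 2 (prev): list=[9, 31, 3, 8, 2, 6, 5, 1] cursor@9
After 3 (insert_before(61)): list=[61, 9, 31, 3, 8, 2, 6, 5, 1] cursor@9
After 4 (insert_after(26)): list=[61, 9, 26, 31, 3, 8, 2, 6, 5, 1] cursor@9
After 5 (delete_current): list=[61, 26, 31, 3, 8, 2, 6, 5, 1] cursor@26
After 6 (delete_current): list=[61, 31, 3, 8, 2, 6, 5, 1] cursor@31

Answer: 9 9 9 26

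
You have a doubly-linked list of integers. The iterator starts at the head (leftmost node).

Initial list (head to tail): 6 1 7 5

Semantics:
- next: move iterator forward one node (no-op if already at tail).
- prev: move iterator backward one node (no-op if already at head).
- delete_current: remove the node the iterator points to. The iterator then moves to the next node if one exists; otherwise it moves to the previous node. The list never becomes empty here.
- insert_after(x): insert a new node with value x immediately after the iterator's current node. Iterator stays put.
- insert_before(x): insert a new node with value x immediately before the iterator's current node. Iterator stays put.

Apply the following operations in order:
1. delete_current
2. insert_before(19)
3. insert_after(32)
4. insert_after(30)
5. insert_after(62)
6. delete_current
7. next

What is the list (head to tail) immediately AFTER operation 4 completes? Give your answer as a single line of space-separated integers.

After 1 (delete_current): list=[1, 7, 5] cursor@1
After 2 (insert_before(19)): list=[19, 1, 7, 5] cursor@1
After 3 (insert_after(32)): list=[19, 1, 32, 7, 5] cursor@1
After 4 (insert_after(30)): list=[19, 1, 30, 32, 7, 5] cursor@1

Answer: 19 1 30 32 7 5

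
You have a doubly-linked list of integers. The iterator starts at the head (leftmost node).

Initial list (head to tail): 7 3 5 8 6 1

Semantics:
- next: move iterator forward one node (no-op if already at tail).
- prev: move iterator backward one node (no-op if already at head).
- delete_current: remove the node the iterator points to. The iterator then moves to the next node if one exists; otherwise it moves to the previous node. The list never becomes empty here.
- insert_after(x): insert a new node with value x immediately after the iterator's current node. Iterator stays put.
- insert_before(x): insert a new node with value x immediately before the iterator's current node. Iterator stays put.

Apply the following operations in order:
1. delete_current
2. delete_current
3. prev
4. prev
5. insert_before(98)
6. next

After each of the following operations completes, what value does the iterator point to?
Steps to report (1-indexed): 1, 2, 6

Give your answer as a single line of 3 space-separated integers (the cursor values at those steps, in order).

Answer: 3 5 8

Derivation:
After 1 (delete_current): list=[3, 5, 8, 6, 1] cursor@3
After 2 (delete_current): list=[5, 8, 6, 1] cursor@5
After 3 (prev): list=[5, 8, 6, 1] cursor@5
After 4 (prev): list=[5, 8, 6, 1] cursor@5
After 5 (insert_before(98)): list=[98, 5, 8, 6, 1] cursor@5
After 6 (next): list=[98, 5, 8, 6, 1] cursor@8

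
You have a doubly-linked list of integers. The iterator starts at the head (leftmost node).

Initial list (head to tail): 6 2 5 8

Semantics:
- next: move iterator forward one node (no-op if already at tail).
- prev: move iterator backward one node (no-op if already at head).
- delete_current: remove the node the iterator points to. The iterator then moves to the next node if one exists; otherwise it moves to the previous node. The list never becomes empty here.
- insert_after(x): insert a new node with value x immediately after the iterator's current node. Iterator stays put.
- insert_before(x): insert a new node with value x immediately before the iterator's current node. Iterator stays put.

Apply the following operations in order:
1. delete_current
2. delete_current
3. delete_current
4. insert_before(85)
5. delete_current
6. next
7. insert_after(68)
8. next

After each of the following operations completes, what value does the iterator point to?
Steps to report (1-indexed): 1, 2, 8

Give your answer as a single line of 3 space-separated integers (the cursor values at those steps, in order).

Answer: 2 5 68

Derivation:
After 1 (delete_current): list=[2, 5, 8] cursor@2
After 2 (delete_current): list=[5, 8] cursor@5
After 3 (delete_current): list=[8] cursor@8
After 4 (insert_before(85)): list=[85, 8] cursor@8
After 5 (delete_current): list=[85] cursor@85
After 6 (next): list=[85] cursor@85
After 7 (insert_after(68)): list=[85, 68] cursor@85
After 8 (next): list=[85, 68] cursor@68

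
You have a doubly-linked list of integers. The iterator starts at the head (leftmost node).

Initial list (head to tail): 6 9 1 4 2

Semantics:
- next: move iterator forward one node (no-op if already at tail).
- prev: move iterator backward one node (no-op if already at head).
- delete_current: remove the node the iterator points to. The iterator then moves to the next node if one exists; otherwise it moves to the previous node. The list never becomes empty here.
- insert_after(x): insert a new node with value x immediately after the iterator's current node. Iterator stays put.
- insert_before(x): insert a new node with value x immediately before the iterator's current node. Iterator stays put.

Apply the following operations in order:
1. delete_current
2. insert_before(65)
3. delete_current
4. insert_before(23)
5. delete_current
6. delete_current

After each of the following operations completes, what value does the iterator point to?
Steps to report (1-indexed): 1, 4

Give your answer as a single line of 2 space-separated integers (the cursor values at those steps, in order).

After 1 (delete_current): list=[9, 1, 4, 2] cursor@9
After 2 (insert_before(65)): list=[65, 9, 1, 4, 2] cursor@9
After 3 (delete_current): list=[65, 1, 4, 2] cursor@1
After 4 (insert_before(23)): list=[65, 23, 1, 4, 2] cursor@1
After 5 (delete_current): list=[65, 23, 4, 2] cursor@4
After 6 (delete_current): list=[65, 23, 2] cursor@2

Answer: 9 1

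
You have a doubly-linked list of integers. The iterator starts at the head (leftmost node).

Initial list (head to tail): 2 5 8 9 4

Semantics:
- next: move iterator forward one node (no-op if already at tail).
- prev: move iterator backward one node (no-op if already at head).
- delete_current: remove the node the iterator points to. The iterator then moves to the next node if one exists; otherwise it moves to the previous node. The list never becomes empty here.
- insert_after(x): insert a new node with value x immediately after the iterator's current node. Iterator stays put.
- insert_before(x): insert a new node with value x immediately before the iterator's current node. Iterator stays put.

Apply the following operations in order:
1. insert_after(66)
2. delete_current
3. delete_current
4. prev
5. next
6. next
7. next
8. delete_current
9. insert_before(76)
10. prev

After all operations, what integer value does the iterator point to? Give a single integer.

Answer: 76

Derivation:
After 1 (insert_after(66)): list=[2, 66, 5, 8, 9, 4] cursor@2
After 2 (delete_current): list=[66, 5, 8, 9, 4] cursor@66
After 3 (delete_current): list=[5, 8, 9, 4] cursor@5
After 4 (prev): list=[5, 8, 9, 4] cursor@5
After 5 (next): list=[5, 8, 9, 4] cursor@8
After 6 (next): list=[5, 8, 9, 4] cursor@9
After 7 (next): list=[5, 8, 9, 4] cursor@4
After 8 (delete_current): list=[5, 8, 9] cursor@9
After 9 (insert_before(76)): list=[5, 8, 76, 9] cursor@9
After 10 (prev): list=[5, 8, 76, 9] cursor@76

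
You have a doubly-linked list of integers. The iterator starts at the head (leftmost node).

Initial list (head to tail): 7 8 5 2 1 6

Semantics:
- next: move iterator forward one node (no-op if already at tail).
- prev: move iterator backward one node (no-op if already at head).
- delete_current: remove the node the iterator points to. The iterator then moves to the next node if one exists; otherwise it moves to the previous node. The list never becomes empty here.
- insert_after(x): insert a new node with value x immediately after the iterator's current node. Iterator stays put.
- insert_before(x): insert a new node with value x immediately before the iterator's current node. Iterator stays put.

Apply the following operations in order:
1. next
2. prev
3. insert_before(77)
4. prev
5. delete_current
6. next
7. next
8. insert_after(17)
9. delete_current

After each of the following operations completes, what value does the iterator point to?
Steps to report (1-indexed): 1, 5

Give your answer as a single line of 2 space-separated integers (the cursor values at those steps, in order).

After 1 (next): list=[7, 8, 5, 2, 1, 6] cursor@8
After 2 (prev): list=[7, 8, 5, 2, 1, 6] cursor@7
After 3 (insert_before(77)): list=[77, 7, 8, 5, 2, 1, 6] cursor@7
After 4 (prev): list=[77, 7, 8, 5, 2, 1, 6] cursor@77
After 5 (delete_current): list=[7, 8, 5, 2, 1, 6] cursor@7
After 6 (next): list=[7, 8, 5, 2, 1, 6] cursor@8
After 7 (next): list=[7, 8, 5, 2, 1, 6] cursor@5
After 8 (insert_after(17)): list=[7, 8, 5, 17, 2, 1, 6] cursor@5
After 9 (delete_current): list=[7, 8, 17, 2, 1, 6] cursor@17

Answer: 8 7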